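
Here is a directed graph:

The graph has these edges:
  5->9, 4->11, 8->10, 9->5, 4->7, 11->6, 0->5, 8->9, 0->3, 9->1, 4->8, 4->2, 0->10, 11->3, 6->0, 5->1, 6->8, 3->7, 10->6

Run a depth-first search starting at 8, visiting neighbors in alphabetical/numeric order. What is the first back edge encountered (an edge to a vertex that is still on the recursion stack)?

5->9

DFS from 8 (visiting neighbors in alphabetical/numeric order); mark gray on enter, black on exit:
8 gray
  9 gray
    1 gray
    1 black
    5 gray
      5→1: 1 black — skip
      5→9: 9 is gray → back edge
First back edge: 5 → 9.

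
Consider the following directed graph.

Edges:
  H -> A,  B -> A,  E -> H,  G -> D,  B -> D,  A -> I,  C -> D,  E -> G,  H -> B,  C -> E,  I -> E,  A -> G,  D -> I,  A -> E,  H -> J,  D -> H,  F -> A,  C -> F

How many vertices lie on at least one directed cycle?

7

A vertex is on a directed cycle iff it belongs to a strongly connected component of size ≥ 2 (or has a self-loop).
The vertices on cycles are {A, B, D, E, G, H, I} — 7 in total.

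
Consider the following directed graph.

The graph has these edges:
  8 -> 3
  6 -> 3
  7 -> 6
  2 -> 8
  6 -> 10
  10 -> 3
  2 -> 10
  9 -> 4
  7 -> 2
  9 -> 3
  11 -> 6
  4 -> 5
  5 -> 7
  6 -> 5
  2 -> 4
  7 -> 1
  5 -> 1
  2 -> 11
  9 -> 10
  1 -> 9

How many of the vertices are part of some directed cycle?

8

A vertex is on a directed cycle iff it belongs to a strongly connected component of size ≥ 2 (or has a self-loop).
The vertices on cycles are {1, 2, 4, 5, 6, 7, 9, 11} — 8 in total.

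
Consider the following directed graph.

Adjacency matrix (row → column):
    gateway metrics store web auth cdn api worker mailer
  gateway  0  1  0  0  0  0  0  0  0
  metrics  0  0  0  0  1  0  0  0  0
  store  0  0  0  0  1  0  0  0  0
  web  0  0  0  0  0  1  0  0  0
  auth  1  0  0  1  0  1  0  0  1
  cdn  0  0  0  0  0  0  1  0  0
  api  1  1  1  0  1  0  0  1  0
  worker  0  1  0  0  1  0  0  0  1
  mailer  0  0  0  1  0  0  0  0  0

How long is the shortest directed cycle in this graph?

For each vertex v, BFS finds the shortest path from v back to v.
The shortest such closed walk is cdn → api → auth → cdn, length 3.

3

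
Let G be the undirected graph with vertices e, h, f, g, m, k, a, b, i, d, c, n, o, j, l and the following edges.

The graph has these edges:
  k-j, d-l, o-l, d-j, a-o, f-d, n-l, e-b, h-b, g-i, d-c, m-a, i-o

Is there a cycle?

No

DFS, tracking each vertex's parent; an edge to a visited non-parent vertex closes a cycle.
Start from i:
visit i (parent –)
  visit g (parent i)
    g–i: parent, skip
  visit o (parent i)
    o–i: parent, skip
    visit a (parent o)
      visit m (parent a)
        m–a: parent, skip
      a–o: parent, skip
    visit l (parent o)
      visit n (parent l)
        n–l: parent, skip
      l–o: parent, skip
      visit d (parent l)
        d–l: parent, skip
        visit j (parent d)
          j–d: parent, skip
          visit k (parent j)
            k–j: parent, skip
        visit f (parent d)
          f–d: parent, skip
        visit c (parent d)
          c–d: parent, skip
visit e (parent –)
  visit b (parent e)
    visit h (parent b)
      h–b: parent, skip
    b–e: parent, skip
No non-parent visited neighbor found — the graph is a forest.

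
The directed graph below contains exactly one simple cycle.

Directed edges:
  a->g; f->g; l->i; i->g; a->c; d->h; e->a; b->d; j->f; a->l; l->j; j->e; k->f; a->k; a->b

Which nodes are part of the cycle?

a, e, j, l

DFS with gray/black marking from a:
a gray
  c gray
  c black
  l gray
    i gray
      g gray
      g black
    i black
    j gray
      f gray
        f→g: g black — skip
      f black
      e gray
        e→a: a is gray → back edge
Back edge closes the cycle a → l → j → e → a; its vertices are {a, e, j, l}.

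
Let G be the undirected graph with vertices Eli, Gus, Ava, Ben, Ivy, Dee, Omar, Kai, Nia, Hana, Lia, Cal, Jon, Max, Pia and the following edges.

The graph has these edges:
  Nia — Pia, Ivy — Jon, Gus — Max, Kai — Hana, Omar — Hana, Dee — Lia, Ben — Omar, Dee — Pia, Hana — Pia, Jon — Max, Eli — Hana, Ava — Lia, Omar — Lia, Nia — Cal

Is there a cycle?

Yes

DFS, tracking each vertex's parent; an edge to a visited non-parent vertex closes a cycle.
Start from Ben:
visit Ben (parent –)
  visit Omar (parent Ben)
    Omar–Ben: parent, skip
    visit Lia (parent Omar)
      Lia–Omar: parent, skip
      visit Ava (parent Lia)
        Ava–Lia: parent, skip
      visit Dee (parent Lia)
        visit Pia (parent Dee)
          Pia–Dee: parent, skip
          visit Nia (parent Pia)
            Nia–Pia: parent, skip
            visit Cal (parent Nia)
              Cal–Nia: parent, skip
          visit Hana (parent Pia)
            visit Eli (parent Hana)
              Eli–Hana: parent, skip
            Hana–Omar: Omar visited and ≠ parent → cycle
Cycle: Omar – Lia – Dee – Pia – Hana – Omar.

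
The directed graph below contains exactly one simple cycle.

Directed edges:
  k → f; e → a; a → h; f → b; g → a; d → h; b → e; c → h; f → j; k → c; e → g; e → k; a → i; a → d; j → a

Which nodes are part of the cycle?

DFS with gray/black marking from k:
k gray
  f gray
    b gray
      e gray
        g gray
          a gray
            d gray
              h gray
              h black
            d black
            a→h: h black — skip
            i gray
            i black
          a black
        g black
        e→k: k is gray → back edge
Back edge closes the cycle k → f → b → e → k; its vertices are {b, e, f, k}.

b, e, f, k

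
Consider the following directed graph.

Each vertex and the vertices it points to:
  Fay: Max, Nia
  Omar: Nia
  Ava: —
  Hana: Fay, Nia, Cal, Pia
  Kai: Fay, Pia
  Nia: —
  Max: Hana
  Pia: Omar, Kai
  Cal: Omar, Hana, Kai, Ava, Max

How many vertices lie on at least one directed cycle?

6

A vertex is on a directed cycle iff it belongs to a strongly connected component of size ≥ 2 (or has a self-loop).
The vertices on cycles are {Cal, Fay, Kai, Max, Pia, Hana} — 6 in total.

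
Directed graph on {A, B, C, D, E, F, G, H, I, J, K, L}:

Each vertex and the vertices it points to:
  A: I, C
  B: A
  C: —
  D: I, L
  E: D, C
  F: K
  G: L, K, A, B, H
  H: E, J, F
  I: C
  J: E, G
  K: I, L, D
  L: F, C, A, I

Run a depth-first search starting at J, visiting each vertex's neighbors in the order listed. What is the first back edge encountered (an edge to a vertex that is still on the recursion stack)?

DFS from J (visiting each vertex's neighbors in the order listed); mark gray on enter, black on exit:
J gray
  E gray
    D gray
      I gray
        C gray
        C black
      I black
      L gray
        F gray
          K gray
            K→I: I black — skip
            K→L: L is gray → back edge
First back edge: K → L.

K→L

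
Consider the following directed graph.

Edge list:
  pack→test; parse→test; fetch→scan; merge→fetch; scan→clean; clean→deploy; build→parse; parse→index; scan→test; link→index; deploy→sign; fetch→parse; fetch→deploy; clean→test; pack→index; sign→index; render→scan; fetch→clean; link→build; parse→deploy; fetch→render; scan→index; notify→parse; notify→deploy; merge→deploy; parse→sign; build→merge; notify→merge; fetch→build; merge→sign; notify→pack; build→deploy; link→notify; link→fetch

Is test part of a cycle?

No

test lies on a cycle iff there is a path from test back to itself.
Exploring from test, it never reaches itself; equivalently, its strongly connected component is a singleton.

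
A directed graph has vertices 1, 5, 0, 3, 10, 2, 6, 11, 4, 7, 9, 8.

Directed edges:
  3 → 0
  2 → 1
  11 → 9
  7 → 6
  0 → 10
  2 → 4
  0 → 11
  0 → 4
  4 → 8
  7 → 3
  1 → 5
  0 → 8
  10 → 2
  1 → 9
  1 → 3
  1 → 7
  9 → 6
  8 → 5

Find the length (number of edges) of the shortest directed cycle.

For each vertex v, BFS finds the shortest path from v back to v.
The shortest such closed walk is 3 → 0 → 10 → 2 → 1 → 3, length 5.

5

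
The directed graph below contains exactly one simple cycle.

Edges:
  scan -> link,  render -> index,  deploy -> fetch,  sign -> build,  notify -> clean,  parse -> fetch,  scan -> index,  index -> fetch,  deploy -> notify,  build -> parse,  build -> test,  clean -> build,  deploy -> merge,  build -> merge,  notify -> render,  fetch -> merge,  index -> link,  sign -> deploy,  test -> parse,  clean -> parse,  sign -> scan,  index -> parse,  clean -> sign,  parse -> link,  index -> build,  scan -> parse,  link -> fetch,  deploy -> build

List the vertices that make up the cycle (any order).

DFS with gray/black marking from notify:
notify gray
  clean gray
    parse gray
      fetch gray
        merge gray
        merge black
      fetch black
      link gray
        link→fetch: fetch black — skip
      link black
    parse black
    sign gray
      scan gray
        scan→link: link black — skip
        scan→parse: parse black — skip
        index gray
          index→parse: parse black — skip
          index→link: link black — skip
          index→fetch: fetch black — skip
          build gray
            build→merge: merge black — skip
            test gray
              test→parse: parse black — skip
            test black
            build→parse: parse black — skip
          build black
        index black
      scan black
      sign→build: build black — skip
      deploy gray
        deploy→merge: merge black — skip
        deploy→fetch: fetch black — skip
        deploy→build: build black — skip
        deploy→notify: notify is gray → back edge
Back edge closes the cycle notify → clean → sign → deploy → notify; its vertices are {sign, clean, deploy, notify}.

sign, clean, deploy, notify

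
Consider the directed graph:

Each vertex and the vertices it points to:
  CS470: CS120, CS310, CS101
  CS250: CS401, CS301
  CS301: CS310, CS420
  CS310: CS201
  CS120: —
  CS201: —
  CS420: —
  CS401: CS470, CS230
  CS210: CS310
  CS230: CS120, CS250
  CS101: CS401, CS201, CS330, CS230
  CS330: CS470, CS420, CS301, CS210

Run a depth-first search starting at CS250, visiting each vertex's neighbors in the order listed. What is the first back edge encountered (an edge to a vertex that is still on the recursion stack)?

CS101→CS401

DFS from CS250 (visiting each vertex's neighbors in the order listed); mark gray on enter, black on exit:
CS250 gray
  CS401 gray
    CS470 gray
      CS120 gray
      CS120 black
      CS310 gray
        CS201 gray
        CS201 black
      CS310 black
      CS101 gray
        CS101→CS401: CS401 is gray → back edge
First back edge: CS101 → CS401.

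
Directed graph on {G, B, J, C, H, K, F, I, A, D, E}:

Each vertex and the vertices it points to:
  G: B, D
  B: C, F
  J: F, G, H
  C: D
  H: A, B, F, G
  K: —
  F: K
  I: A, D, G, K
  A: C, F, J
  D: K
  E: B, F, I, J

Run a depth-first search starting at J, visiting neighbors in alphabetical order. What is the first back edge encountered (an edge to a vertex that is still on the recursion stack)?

A→J

DFS from J (visiting neighbors in alphabetical order); mark gray on enter, black on exit:
J gray
  F gray
    K gray
    K black
  F black
  G gray
    B gray
      C gray
        D gray
          D→K: K black — skip
        D black
      C black
      B→F: F black — skip
    B black
    G→D: D black — skip
  G black
  H gray
    A gray
      A→C: C black — skip
      A→F: F black — skip
      A→J: J is gray → back edge
First back edge: A → J.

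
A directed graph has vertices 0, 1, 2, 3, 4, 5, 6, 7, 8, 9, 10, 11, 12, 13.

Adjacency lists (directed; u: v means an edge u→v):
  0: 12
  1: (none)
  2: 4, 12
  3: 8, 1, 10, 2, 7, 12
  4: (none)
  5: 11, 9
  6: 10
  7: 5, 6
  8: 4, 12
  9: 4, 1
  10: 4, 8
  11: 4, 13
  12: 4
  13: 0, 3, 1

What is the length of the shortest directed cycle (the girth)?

For each vertex v, BFS finds the shortest path from v back to v.
The shortest such closed walk is 3 → 7 → 5 → 11 → 13 → 3, length 5.

5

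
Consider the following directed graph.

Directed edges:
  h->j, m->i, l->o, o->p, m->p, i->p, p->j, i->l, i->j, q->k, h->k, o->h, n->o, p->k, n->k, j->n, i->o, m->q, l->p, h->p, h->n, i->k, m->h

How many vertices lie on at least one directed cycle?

5

A vertex is on a directed cycle iff it belongs to a strongly connected component of size ≥ 2 (or has a self-loop).
The vertices on cycles are {h, j, n, o, p} — 5 in total.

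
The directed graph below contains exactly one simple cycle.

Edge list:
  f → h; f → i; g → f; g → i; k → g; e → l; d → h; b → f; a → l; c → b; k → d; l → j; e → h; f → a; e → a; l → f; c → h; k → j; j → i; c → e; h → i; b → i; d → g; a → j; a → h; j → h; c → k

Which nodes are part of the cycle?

a, f, l

DFS with gray/black marking from a:
a gray
  j gray
    i gray
    i black
    h gray
      h→i: i black — skip
    h black
  j black
  l gray
    f gray
      f→a: a is gray → back edge
Back edge closes the cycle a → l → f → a; its vertices are {a, f, l}.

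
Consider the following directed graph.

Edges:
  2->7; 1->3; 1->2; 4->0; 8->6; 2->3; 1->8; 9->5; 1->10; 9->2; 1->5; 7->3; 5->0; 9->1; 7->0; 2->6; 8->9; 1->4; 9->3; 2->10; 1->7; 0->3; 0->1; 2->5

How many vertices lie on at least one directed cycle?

A vertex is on a directed cycle iff it belongs to a strongly connected component of size ≥ 2 (or has a self-loop).
The vertices on cycles are {0, 1, 2, 4, 5, 7, 8, 9} — 8 in total.

8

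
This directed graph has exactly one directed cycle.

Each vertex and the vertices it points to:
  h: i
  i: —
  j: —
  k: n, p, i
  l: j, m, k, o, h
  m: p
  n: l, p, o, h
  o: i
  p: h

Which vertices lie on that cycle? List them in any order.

k, l, n

DFS with gray/black marking from l:
l gray
  j gray
  j black
  m gray
    p gray
      h gray
        i gray
        i black
      h black
    p black
  m black
  k gray
    n gray
      n→l: l is gray → back edge
Back edge closes the cycle l → k → n → l; its vertices are {k, l, n}.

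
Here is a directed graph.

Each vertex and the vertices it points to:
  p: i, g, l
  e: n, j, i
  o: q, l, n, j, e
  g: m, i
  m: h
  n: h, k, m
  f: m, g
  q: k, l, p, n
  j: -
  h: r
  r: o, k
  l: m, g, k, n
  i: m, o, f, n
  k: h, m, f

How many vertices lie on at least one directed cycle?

13

A vertex is on a directed cycle iff it belongs to a strongly connected component of size ≥ 2 (or has a self-loop).
The vertices on cycles are {e, f, g, h, i, k, l, m, n, o, p, q, r} — 13 in total.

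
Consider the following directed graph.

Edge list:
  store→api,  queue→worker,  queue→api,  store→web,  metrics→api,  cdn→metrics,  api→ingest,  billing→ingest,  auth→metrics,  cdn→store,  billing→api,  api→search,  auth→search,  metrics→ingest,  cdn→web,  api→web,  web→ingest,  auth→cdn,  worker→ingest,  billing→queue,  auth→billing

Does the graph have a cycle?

No

DFS with white/gray/black marking, starting from web:
web gray
  ingest gray
  ingest black
web black
store gray
  store→web: web black — skip
  api gray
    api→web: web black — skip
    search gray
    search black
    api→ingest: ingest black — skip
  api black
store black
queue gray
  worker gray
    worker→ingest: ingest black — skip
  worker black
  queue→api: api black — skip
queue black
metrics gray
  metrics→api: api black — skip
  metrics→ingest: ingest black — skip
metrics black
auth gray
  auth→metrics: metrics black — skip
  cdn gray
    cdn→web: web black — skip
    cdn→store: store black — skip
    cdn→metrics: metrics black — skip
  cdn black
  billing gray
    billing→ingest: ingest black — skip
    billing→api: api black — skip
    billing→queue: queue black — skip
  billing black
  auth→search: search black — skip
auth black
Every edge goes to a white or black vertex — no back edge, so the graph is acyclic.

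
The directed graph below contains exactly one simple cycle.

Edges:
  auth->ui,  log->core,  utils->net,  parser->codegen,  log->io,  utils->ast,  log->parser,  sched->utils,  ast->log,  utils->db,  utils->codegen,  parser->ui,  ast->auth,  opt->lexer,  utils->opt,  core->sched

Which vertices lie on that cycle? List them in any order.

DFS with gray/black marking from utils:
utils gray
  opt gray
    lexer gray
    lexer black
  opt black
  ast gray
    log gray
      parser gray
        ui gray
        ui black
        codegen gray
        codegen black
      parser black
      io gray
      io black
      core gray
        sched gray
          sched→utils: utils is gray → back edge
Back edge closes the cycle utils → ast → log → core → sched → utils; its vertices are {ast, log, core, sched, utils}.

ast, log, core, sched, utils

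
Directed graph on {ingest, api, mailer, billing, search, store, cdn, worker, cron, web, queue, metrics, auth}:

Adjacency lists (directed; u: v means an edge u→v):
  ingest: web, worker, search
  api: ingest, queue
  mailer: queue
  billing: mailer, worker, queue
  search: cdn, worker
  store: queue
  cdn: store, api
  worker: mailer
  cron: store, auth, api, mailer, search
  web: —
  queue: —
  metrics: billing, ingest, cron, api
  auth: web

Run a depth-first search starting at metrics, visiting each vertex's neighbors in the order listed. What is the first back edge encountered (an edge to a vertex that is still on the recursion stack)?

api→ingest

DFS from metrics (visiting each vertex's neighbors in the order listed); mark gray on enter, black on exit:
metrics gray
  billing gray
    mailer gray
      queue gray
      queue black
    mailer black
    worker gray
      worker→mailer: mailer black — skip
    worker black
    billing→queue: queue black — skip
  billing black
  ingest gray
    web gray
    web black
    ingest→worker: worker black — skip
    search gray
      cdn gray
        store gray
          store→queue: queue black — skip
        store black
        api gray
          api→ingest: ingest is gray → back edge
First back edge: api → ingest.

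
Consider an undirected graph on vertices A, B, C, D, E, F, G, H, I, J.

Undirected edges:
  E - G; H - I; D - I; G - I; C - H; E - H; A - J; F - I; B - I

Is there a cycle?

Yes

DFS, tracking each vertex's parent; an edge to a visited non-parent vertex closes a cycle.
Start from H:
visit H (parent –)
  visit C (parent H)
    C–H: parent, skip
  visit I (parent H)
    visit G (parent I)
      G–I: parent, skip
      visit E (parent G)
        E–H: H visited and ≠ parent → cycle
Cycle: H – I – G – E – H.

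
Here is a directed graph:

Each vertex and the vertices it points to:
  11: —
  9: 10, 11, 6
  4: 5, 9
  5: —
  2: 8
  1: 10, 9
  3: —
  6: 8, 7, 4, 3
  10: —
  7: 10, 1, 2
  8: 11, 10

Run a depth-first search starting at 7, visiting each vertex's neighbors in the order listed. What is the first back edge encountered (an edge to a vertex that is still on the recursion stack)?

DFS from 7 (visiting each vertex's neighbors in the order listed); mark gray on enter, black on exit:
7 gray
  10 gray
  10 black
  1 gray
    1→10: 10 black — skip
    9 gray
      9→10: 10 black — skip
      11 gray
      11 black
      6 gray
        8 gray
          8→11: 11 black — skip
          8→10: 10 black — skip
        8 black
        6→7: 7 is gray → back edge
First back edge: 6 → 7.

6->7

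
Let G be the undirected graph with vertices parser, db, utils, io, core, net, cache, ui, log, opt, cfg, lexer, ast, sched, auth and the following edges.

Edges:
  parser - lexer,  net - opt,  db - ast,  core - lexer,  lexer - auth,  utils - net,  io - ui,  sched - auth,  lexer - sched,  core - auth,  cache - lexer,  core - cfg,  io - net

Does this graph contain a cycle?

Yes

DFS, tracking each vertex's parent; an edge to a visited non-parent vertex closes a cycle.
Start from ui:
visit ui (parent –)
  visit io (parent ui)
    visit net (parent io)
      net–io: parent, skip
      visit opt (parent net)
        opt–net: parent, skip
      visit utils (parent net)
        utils–net: parent, skip
    io–ui: parent, skip
visit parser (parent –)
  visit lexer (parent parser)
    visit auth (parent lexer)
      visit sched (parent auth)
        sched–lexer: lexer visited and ≠ parent → cycle
Cycle: lexer – auth – sched – lexer.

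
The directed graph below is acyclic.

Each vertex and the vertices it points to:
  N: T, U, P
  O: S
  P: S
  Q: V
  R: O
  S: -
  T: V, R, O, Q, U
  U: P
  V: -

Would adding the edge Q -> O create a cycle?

No

Adding Q→O creates a cycle iff O can already reach Q.
Explore from O: no path reaches Q. The graph stays acyclic.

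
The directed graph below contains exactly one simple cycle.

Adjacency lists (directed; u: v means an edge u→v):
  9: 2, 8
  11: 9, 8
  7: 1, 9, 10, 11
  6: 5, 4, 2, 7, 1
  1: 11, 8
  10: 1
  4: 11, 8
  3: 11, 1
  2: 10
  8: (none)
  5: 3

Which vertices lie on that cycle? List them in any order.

DFS with gray/black marking from 2:
2 gray
  10 gray
    1 gray
      11 gray
        9 gray
          9→2: 2 is gray → back edge
Back edge closes the cycle 2 → 10 → 1 → 11 → 9 → 2; its vertices are {1, 2, 9, 10, 11}.

1, 2, 9, 10, 11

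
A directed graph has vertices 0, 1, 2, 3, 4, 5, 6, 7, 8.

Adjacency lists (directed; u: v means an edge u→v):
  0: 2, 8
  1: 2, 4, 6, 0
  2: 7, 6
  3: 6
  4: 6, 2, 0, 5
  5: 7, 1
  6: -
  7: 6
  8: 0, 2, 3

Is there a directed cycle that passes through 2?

No

2 lies on a cycle iff there is a path from 2 back to itself.
Exploring from 2, it never reaches itself; equivalently, its strongly connected component is a singleton.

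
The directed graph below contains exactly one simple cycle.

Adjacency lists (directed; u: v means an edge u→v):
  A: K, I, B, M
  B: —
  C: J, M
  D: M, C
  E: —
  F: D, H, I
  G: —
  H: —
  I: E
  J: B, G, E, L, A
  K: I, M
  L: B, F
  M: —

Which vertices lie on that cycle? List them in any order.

DFS with gray/black marking from J:
J gray
  B gray
  B black
  G gray
  G black
  E gray
  E black
  L gray
    L→B: B black — skip
    F gray
      D gray
        M gray
        M black
        C gray
          C→J: J is gray → back edge
Back edge closes the cycle J → L → F → D → C → J; its vertices are {C, D, F, J, L}.

C, D, F, J, L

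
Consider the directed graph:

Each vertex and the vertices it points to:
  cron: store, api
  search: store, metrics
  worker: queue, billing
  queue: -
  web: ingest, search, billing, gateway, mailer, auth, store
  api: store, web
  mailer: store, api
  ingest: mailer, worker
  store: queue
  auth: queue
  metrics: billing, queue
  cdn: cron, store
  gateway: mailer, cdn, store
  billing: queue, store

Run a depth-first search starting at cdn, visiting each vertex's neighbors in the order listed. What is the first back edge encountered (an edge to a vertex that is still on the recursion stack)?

mailer->api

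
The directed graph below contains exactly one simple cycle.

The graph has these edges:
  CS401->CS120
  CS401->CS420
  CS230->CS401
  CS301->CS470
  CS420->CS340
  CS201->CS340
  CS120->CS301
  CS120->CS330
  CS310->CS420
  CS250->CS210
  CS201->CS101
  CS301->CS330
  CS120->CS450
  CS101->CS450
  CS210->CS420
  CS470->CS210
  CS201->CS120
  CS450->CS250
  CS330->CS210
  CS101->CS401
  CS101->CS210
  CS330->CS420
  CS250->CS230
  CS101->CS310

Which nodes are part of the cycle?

DFS with gray/black marking from CS120:
CS120 gray
  CS330 gray
    CS210 gray
      CS420 gray
        CS340 gray
        CS340 black
      CS420 black
    CS210 black
    CS330→CS420: CS420 black — skip
  CS330 black
  CS301 gray
    CS470 gray
      CS470→CS210: CS210 black — skip
    CS470 black
    CS301→CS330: CS330 black — skip
  CS301 black
  CS450 gray
    CS250 gray
      CS250→CS210: CS210 black — skip
      CS230 gray
        CS401 gray
          CS401→CS120: CS120 is gray → back edge
Back edge closes the cycle CS120 → CS450 → CS250 → CS230 → CS401 → CS120; its vertices are {CS120, CS230, CS250, CS401, CS450}.

CS120, CS230, CS250, CS401, CS450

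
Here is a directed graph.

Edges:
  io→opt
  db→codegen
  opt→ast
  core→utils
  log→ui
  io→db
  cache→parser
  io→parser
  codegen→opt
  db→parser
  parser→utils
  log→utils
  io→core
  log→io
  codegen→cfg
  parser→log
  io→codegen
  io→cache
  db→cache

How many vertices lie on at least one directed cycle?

A vertex is on a directed cycle iff it belongs to a strongly connected component of size ≥ 2 (or has a self-loop).
The vertices on cycles are {db, io, log, cache, parser} — 5 in total.

5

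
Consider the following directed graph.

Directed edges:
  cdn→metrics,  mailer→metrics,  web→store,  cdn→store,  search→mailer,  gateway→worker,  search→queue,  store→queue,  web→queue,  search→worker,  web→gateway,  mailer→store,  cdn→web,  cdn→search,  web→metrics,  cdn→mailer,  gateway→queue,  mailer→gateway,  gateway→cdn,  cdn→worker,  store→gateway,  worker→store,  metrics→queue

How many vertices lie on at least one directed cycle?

7

A vertex is on a directed cycle iff it belongs to a strongly connected component of size ≥ 2 (or has a self-loop).
The vertices on cycles are {cdn, web, store, mailer, search, worker, gateway} — 7 in total.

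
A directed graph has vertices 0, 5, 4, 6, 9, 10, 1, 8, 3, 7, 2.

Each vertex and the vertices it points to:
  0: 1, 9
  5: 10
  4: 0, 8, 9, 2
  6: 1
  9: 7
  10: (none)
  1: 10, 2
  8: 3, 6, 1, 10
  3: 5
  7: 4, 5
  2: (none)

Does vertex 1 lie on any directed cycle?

1 lies on a cycle iff there is a path from 1 back to itself.
Exploring from 1, it never reaches itself; equivalently, its strongly connected component is a singleton.

No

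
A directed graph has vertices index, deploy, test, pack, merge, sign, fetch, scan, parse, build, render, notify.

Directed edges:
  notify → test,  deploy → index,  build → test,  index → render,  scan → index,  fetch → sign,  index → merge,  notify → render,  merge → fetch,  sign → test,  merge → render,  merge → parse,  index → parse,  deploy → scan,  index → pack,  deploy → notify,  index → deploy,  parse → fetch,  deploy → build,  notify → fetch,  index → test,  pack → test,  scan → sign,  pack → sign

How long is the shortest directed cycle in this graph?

2

For each vertex v, BFS finds the shortest path from v back to v.
The shortest such closed walk is deploy → index → deploy, length 2.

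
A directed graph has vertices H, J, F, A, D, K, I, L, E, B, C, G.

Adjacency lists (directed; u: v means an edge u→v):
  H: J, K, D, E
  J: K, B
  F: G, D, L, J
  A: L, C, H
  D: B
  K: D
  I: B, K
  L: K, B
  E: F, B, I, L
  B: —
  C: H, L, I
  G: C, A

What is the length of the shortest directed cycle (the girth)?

5

For each vertex v, BFS finds the shortest path from v back to v.
The shortest such closed walk is F → G → A → H → E → F, length 5.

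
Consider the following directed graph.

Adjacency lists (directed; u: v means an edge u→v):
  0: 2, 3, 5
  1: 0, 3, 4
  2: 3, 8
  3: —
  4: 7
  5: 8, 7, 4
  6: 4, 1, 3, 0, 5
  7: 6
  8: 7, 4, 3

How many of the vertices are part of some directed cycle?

8

A vertex is on a directed cycle iff it belongs to a strongly connected component of size ≥ 2 (or has a self-loop).
The vertices on cycles are {0, 1, 2, 4, 5, 6, 7, 8} — 8 in total.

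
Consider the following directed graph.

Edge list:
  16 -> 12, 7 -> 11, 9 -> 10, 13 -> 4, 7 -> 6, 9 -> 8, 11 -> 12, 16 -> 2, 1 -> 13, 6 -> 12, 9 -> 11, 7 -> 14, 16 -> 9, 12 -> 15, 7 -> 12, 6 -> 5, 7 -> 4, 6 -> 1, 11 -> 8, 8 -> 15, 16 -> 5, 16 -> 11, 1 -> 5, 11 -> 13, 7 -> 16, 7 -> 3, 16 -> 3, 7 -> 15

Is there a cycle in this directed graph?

DFS with white/gray/black marking, starting from 8:
8 gray
  15 gray
  15 black
8 black
1 gray
  13 gray
    4 gray
    4 black
  13 black
  5 gray
  5 black
1 black
2 gray
2 black
3 gray
3 black
6 gray
  12 gray
    12→15: 15 black — skip
  12 black
  6→1: 1 black — skip
  6→5: 5 black — skip
6 black
7 gray
  7→3: 3 black — skip
  7→12: 12 black — skip
  11 gray
    11→12: 12 black — skip
    11→13: 13 black — skip
    11→8: 8 black — skip
  11 black
  7→15: 15 black — skip
  7→4: 4 black — skip
  7→6: 6 black — skip
  14 gray
  14 black
  16 gray
    16→3: 3 black — skip
    16→12: 12 black — skip
    16→11: 11 black — skip
    9 gray
      9→11: 11 black — skip
      10 gray
      10 black
      9→8: 8 black — skip
    9 black
    16→2: 2 black — skip
    16→5: 5 black — skip
  16 black
7 black
Every edge goes to a white or black vertex — no back edge, so the graph is acyclic.

No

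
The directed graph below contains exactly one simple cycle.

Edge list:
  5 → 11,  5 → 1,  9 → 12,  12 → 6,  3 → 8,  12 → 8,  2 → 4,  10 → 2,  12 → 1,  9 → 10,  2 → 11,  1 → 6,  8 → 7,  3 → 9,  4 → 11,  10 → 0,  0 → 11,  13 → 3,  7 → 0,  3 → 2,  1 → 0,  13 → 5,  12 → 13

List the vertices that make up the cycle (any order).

3, 9, 12, 13

DFS with gray/black marking from 9:
9 gray
  10 gray
    2 gray
      4 gray
        11 gray
        11 black
      4 black
      2→11: 11 black — skip
    2 black
    0 gray
      0→11: 11 black — skip
    0 black
  10 black
  12 gray
    8 gray
      7 gray
        7→0: 0 black — skip
      7 black
    8 black
    1 gray
      1→0: 0 black — skip
      6 gray
      6 black
    1 black
    12→6: 6 black — skip
    13 gray
      5 gray
        5→11: 11 black — skip
        5→1: 1 black — skip
      5 black
      3 gray
        3→9: 9 is gray → back edge
Back edge closes the cycle 9 → 12 → 13 → 3 → 9; its vertices are {3, 9, 12, 13}.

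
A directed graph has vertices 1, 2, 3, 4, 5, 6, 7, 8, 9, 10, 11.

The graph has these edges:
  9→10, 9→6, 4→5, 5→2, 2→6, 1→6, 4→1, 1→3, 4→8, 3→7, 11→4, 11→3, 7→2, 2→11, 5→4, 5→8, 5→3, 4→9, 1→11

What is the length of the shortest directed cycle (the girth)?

For each vertex v, BFS finds the shortest path from v back to v.
The shortest such closed walk is 5 → 4 → 5, length 2.

2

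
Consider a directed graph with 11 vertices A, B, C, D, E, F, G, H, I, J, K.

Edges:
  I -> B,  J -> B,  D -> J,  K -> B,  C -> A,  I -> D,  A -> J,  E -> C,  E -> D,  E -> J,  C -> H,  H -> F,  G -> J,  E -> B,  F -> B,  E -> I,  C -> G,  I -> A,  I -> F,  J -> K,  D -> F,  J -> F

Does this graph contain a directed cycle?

No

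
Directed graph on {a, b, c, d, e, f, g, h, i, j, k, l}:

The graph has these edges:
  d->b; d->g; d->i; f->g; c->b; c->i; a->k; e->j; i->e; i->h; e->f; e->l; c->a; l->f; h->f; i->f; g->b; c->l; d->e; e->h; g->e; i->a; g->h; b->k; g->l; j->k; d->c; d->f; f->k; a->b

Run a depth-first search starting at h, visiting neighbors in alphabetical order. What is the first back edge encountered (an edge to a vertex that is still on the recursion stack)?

DFS from h (visiting neighbors in alphabetical order); mark gray on enter, black on exit:
h gray
  f gray
    g gray
      b gray
        k gray
        k black
      b black
      e gray
        e→f: f is gray → back edge
First back edge: e → f.

e→f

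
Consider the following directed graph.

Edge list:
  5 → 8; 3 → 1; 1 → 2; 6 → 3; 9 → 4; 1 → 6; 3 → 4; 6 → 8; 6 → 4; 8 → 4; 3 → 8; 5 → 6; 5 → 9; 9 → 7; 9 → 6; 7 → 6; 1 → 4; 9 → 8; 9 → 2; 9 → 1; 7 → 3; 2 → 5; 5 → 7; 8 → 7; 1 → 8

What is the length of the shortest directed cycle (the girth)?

3

For each vertex v, BFS finds the shortest path from v back to v.
The shortest such closed walk is 2 → 5 → 9 → 2, length 3.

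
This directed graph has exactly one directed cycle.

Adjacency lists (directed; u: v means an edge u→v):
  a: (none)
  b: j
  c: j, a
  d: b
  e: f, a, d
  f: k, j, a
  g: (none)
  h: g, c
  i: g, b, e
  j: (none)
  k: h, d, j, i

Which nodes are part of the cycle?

e, f, i, k

DFS with gray/black marking from k:
k gray
  h gray
    g gray
    g black
    c gray
      j gray
      j black
      a gray
      a black
    c black
  h black
  d gray
    b gray
      b→j: j black — skip
    b black
  d black
  k→j: j black — skip
  i gray
    i→g: g black — skip
    i→b: b black — skip
    e gray
      f gray
        f→k: k is gray → back edge
Back edge closes the cycle k → i → e → f → k; its vertices are {e, f, i, k}.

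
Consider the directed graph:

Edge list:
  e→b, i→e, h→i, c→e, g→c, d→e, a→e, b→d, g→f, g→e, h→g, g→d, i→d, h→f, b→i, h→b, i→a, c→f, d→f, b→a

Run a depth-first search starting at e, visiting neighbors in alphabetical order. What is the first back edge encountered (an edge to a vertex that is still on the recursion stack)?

a→e

DFS from e (visiting neighbors in alphabetical order); mark gray on enter, black on exit:
e gray
  b gray
    a gray
      a→e: e is gray → back edge
First back edge: a → e.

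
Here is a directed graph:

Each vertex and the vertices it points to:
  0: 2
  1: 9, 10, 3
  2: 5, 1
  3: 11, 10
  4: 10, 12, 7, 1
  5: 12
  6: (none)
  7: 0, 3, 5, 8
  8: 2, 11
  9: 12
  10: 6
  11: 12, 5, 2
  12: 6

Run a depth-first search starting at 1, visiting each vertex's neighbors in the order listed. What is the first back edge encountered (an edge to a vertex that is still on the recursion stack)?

2→1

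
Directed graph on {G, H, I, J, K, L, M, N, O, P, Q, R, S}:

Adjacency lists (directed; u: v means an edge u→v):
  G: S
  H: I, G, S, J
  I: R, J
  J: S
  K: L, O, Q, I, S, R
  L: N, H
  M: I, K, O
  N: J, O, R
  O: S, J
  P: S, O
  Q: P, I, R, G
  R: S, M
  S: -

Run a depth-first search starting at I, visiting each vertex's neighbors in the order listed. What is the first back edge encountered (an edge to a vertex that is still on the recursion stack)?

M→I

DFS from I (visiting each vertex's neighbors in the order listed); mark gray on enter, black on exit:
I gray
  R gray
    S gray
    S black
    M gray
      M→I: I is gray → back edge
First back edge: M → I.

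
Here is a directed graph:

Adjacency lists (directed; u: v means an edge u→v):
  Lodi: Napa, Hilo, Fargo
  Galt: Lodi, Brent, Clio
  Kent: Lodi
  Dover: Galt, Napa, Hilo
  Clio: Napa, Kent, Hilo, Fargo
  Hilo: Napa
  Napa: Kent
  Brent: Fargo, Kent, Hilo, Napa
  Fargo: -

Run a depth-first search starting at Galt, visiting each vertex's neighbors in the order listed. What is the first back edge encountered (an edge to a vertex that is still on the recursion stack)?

Kent→Lodi

DFS from Galt (visiting each vertex's neighbors in the order listed); mark gray on enter, black on exit:
Galt gray
  Lodi gray
    Napa gray
      Kent gray
        Kent→Lodi: Lodi is gray → back edge
First back edge: Kent → Lodi.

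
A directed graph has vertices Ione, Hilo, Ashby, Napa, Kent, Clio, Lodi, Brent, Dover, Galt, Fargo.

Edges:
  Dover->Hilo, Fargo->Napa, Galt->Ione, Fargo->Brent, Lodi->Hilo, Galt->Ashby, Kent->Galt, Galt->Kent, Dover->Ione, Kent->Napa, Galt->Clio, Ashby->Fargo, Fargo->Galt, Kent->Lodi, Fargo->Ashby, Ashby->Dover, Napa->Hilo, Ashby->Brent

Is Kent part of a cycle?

Kent is on a cycle iff Kent can reach itself via ≥1 edge.
Kent → Galt → Kent — yes.

Yes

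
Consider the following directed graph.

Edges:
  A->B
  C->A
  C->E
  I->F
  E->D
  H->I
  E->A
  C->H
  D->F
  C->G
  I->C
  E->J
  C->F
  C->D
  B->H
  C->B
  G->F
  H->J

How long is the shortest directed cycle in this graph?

3

For each vertex v, BFS finds the shortest path from v back to v.
The shortest such closed walk is C → H → I → C, length 3.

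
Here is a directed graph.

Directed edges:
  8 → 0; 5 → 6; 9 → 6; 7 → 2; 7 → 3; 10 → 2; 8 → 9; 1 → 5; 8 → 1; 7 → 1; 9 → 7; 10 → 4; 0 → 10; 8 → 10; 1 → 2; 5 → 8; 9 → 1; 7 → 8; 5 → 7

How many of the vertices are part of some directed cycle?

A vertex is on a directed cycle iff it belongs to a strongly connected component of size ≥ 2 (or has a self-loop).
The vertices on cycles are {1, 5, 7, 8, 9} — 5 in total.

5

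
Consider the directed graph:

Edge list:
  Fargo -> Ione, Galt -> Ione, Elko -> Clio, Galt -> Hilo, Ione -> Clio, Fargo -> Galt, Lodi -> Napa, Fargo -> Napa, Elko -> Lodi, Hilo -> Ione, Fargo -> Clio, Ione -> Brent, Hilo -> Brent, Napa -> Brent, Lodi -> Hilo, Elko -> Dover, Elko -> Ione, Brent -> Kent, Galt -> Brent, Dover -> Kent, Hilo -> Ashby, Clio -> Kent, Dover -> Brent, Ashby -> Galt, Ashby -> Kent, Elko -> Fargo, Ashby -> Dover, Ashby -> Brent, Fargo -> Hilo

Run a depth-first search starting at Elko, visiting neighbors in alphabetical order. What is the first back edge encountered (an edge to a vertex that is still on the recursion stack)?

DFS from Elko (visiting neighbors in alphabetical order); mark gray on enter, black on exit:
Elko gray
  Clio gray
    Kent gray
    Kent black
  Clio black
  Dover gray
    Brent gray
      Brent→Kent: Kent black — skip
    Brent black
    Dover→Kent: Kent black — skip
  Dover black
  Fargo gray
    Fargo→Clio: Clio black — skip
    Galt gray
      Galt→Brent: Brent black — skip
      Hilo gray
        Ashby gray
          Ashby→Brent: Brent black — skip
          Ashby→Dover: Dover black — skip
          Ashby→Galt: Galt is gray → back edge
First back edge: Ashby → Galt.

Ashby->Galt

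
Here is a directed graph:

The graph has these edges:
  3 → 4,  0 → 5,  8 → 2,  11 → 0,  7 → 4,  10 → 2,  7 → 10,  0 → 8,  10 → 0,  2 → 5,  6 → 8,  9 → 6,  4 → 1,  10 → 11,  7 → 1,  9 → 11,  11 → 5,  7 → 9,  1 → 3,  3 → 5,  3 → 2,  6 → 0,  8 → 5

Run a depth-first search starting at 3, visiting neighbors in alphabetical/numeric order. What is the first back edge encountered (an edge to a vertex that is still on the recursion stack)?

1->3

DFS from 3 (visiting neighbors in alphabetical/numeric order); mark gray on enter, black on exit:
3 gray
  2 gray
    5 gray
    5 black
  2 black
  4 gray
    1 gray
      1→3: 3 is gray → back edge
First back edge: 1 → 3.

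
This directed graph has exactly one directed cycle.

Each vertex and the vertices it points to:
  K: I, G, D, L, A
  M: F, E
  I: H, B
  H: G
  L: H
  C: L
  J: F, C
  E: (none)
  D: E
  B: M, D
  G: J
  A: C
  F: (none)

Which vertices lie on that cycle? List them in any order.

C, G, H, J, L

DFS with gray/black marking from G:
G gray
  J gray
    F gray
    F black
    C gray
      L gray
        H gray
          H→G: G is gray → back edge
Back edge closes the cycle G → J → C → L → H → G; its vertices are {C, G, H, J, L}.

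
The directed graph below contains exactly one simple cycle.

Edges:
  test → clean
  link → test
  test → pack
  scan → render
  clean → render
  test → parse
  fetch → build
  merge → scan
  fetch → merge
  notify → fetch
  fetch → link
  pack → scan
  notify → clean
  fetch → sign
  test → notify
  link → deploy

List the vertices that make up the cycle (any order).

link, test, fetch, notify

DFS with gray/black marking from fetch:
fetch gray
  build gray
  build black
  link gray
    deploy gray
    deploy black
    test gray
      parse gray
      parse black
      clean gray
        render gray
        render black
      clean black
      notify gray
        notify→clean: clean black — skip
        notify→fetch: fetch is gray → back edge
Back edge closes the cycle fetch → link → test → notify → fetch; its vertices are {link, test, fetch, notify}.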